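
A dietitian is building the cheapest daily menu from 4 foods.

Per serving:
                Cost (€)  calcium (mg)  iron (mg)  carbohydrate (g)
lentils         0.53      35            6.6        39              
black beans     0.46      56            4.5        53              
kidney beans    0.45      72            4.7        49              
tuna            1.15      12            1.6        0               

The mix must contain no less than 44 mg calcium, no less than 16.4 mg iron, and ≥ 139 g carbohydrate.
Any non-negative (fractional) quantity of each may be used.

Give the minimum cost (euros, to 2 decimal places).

Set it up as a linear program. Let x1 = servings of lentils, x2 = servings of black beans, x3 = servings of kidney beans, x4 = servings of tuna.
min 0.53x1 + 0.46x2 + 0.45x3 + 1.15x4 subject to:
  35x1 + 56x2 + 72x3 + 12x4 ≥ 44   (calcium)
  6.6x1 + 4.5x2 + 4.7x3 + 1.6x4 ≥ 16.4   (iron)
  39x1 + 53x2 + 49x3 ≥ 139   (carbohydrate)
  x1, x2, x3, x4 ≥ 0.
The optimal basis is {lentils, kidney beans}; black beans, tuna drop out. The iron and carbohydrate requirements are met with equality.
Solving gives x1 = 1.073, x3 = 1.983.
Total cost: 0.53·1.073 + 0.45·1.983 = 1.4610.

€1.46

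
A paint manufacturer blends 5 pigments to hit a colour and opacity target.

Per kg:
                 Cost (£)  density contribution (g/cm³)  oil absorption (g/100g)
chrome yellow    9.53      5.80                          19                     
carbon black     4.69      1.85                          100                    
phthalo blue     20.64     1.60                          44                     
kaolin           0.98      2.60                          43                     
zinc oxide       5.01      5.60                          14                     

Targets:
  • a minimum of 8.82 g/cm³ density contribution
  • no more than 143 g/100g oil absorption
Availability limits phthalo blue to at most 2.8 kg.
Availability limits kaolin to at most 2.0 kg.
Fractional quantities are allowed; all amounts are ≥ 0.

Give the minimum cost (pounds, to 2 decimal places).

£5.20

Let x1 = kg of chrome yellow, x2 = kg of carbon black, x3 = kg of phthalo blue, x4 = kg of kaolin, x5 = kg of zinc oxide.
Minimise 9.53x1 + 4.69x2 + 20.64x3 + 0.98x4 + 5.01x5 with:
  5.8x1 + 1.85x2 + 1.6x3 + 2.6x4 + 5.6x5 ≥ 8.82   (density contribution)
  19x1 + 100x2 + 44x3 + 43x4 + 14x5 ≤ 143   (oil absorption)
  x3 ≤ 2.8
  x4 ≤ 2
  x1, x2, x3, x4, x5 ≥ 0.
At the optimum only kaolin, zinc oxide are positive (chrome yellow, carbon black, phthalo blue = 0). The density contribution and the kaolin cap requirements are met with equality.
Optimal quantities: kaolin = 2 kg, zinc oxide = 0.6464 kg.
Total cost: 0.98·2 + 5.01·0.6464 = 5.1985.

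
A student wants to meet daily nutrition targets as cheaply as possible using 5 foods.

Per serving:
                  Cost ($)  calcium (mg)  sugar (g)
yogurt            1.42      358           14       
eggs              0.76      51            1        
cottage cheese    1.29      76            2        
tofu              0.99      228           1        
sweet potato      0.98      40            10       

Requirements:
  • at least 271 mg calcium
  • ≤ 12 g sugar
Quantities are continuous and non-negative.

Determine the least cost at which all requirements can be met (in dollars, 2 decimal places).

$1.07

Let x1 = servings of yogurt, x2 = servings of eggs, x3 = servings of cottage cheese, x4 = servings of tofu, x5 = servings of sweet potato.
Minimize 1.42x1 + 0.76x2 + 1.29x3 + 0.99x4 + 0.98x5 s.t.:
  358x1 + 51x2 + 76x3 + 228x4 + 40x5 ≥ 271   (calcium)
  14x1 + 1x2 + 2x3 + 1x4 + 10x5 ≤ 12   (sugar)
  x1, x2, x3, x4, x5 ≥ 0.
At the optimum only yogurt is positive (eggs, cottage cheese, tofu, sweet potato = 0). Binding constraint: calcium.
That vertex is x1 = 0.757.
Hence cost = 1.42·0.757 = $1.0749.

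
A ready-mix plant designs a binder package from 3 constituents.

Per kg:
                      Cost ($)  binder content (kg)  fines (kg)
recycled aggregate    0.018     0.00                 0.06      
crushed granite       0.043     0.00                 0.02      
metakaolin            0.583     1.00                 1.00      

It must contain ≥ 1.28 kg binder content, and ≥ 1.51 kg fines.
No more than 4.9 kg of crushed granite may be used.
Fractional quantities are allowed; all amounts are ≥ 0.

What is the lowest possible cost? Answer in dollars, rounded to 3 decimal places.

Let x1 = kg of recycled aggregate, x2 = kg of crushed granite, x3 = kg of metakaolin.
Minimise 0.018x1 + 0.043x2 + 0.583x3 subject to:
  1x3 ≥ 1.28   (binder content)
  0.06x1 + 0.02x2 + 1x3 ≥ 1.51   (fines)
  x2 ≤ 4.9
  x1, x2, x3 ≥ 0.
The cheapest feasible vertex uses only recycled aggregate, metakaolin; crushed granite is not used. The binder content and fines requirements are met with equality.
Solving gives x1 = 3.833, x3 = 1.28.
Hence cost = 0.018·3.833 + 0.583·1.28 = $0.81523.

$0.815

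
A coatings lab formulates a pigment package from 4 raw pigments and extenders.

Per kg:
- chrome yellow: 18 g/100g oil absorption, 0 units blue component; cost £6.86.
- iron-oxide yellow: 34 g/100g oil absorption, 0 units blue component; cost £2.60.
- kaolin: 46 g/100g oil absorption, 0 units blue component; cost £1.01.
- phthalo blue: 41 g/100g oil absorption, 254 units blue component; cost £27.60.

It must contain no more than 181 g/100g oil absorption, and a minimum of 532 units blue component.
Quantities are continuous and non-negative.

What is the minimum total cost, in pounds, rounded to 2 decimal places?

£57.81

Treat it as an LP. Let x1 = kg of chrome yellow, x2 = kg of iron-oxide yellow, x3 = kg of kaolin, x4 = kg of phthalo blue.
Minimize 6.86x1 + 2.6x2 + 1.01x3 + 27.6x4 with:
  18x1 + 34x2 + 46x3 + 41x4 ≤ 181   (oil absorption)
  254x4 ≥ 532   (blue component)
  x1, x2, x3, x4 ≥ 0.
The minimum-cost mix takes nothing from chrome yellow, iron-oxide yellow, kaolin — only phthalo blue. Binding constraint: blue component.
That vertex is x4 = 2.0945.
Objective = 27.6·2.0945 = 57.8082.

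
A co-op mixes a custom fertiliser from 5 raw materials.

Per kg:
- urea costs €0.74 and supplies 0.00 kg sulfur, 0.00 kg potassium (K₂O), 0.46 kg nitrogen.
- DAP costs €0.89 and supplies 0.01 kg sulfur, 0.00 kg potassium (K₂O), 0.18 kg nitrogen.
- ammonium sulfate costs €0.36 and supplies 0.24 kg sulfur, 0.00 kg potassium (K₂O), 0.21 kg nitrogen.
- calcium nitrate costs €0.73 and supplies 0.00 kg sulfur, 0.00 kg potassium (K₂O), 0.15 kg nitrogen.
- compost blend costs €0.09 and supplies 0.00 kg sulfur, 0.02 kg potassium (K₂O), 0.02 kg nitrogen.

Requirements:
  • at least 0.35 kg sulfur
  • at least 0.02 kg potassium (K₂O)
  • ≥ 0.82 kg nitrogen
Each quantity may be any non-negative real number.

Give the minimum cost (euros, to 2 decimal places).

This is a linear program. Let x1 = kg of urea, x2 = kg of DAP, x3 = kg of ammonium sulfate, x4 = kg of calcium nitrate, x5 = kg of compost blend.
Minimize 0.74x1 + 0.89x2 + 0.36x3 + 0.73x4 + 0.09x5 subject to:
  0.01x2 + 0.24x3 ≥ 0.35   (sulfur)
  0.02x5 ≥ 0.02   (potassium (K₂O))
  0.46x1 + 0.18x2 + 0.21x3 + 0.15x4 + 0.02x5 ≥ 0.82   (nitrogen)
  x1, x2, x3, x4, x5 ≥ 0.
The minimum-cost mix takes nothing from DAP, calcium nitrate — only urea, ammonium sulfate, compost blend. There the sulfur, potassium (K₂O), nitrogen constraints are tight.
So urea = 1.073 kg, ammonium sulfate = 1.458 kg, compost blend = 1 kg.
Objective = 0.74·1.073 + 0.36·1.458 + 0.09·1 = 1.4089.

€1.41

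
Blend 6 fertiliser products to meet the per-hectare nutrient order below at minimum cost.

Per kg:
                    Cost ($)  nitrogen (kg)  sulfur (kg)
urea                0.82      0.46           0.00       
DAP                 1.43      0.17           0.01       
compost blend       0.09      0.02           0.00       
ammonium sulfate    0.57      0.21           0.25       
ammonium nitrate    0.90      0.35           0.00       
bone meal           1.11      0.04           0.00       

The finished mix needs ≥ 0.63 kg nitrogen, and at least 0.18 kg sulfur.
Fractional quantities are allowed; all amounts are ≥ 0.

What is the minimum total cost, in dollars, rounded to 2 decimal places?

Let x1 = kg of urea, x2 = kg of DAP, x3 = kg of compost blend, x4 = kg of ammonium sulfate, x5 = kg of ammonium nitrate, x6 = kg of bone meal.
Minimize 0.82x1 + 1.43x2 + 0.09x3 + 0.57x4 + 0.9x5 + 1.11x6 with:
  0.46x1 + 0.17x2 + 0.02x3 + 0.21x4 + 0.35x5 + 0.04x6 ≥ 0.63   (nitrogen)
  0.01x2 + 0.25x4 ≥ 0.18   (sulfur)
  x1, x2, x3, x4, x5, x6 ≥ 0.
The optimal basis is {urea, ammonium sulfate}; DAP, compost blend, ammonium nitrate, bone meal drop out. Binding constraints: nitrogen and sulfur.
Optimal quantities: urea = 1.041 kg, ammonium sulfate = 0.72 kg.
Total cost: 0.82·1.041 + 0.57·0.72 = 1.2640.

$1.26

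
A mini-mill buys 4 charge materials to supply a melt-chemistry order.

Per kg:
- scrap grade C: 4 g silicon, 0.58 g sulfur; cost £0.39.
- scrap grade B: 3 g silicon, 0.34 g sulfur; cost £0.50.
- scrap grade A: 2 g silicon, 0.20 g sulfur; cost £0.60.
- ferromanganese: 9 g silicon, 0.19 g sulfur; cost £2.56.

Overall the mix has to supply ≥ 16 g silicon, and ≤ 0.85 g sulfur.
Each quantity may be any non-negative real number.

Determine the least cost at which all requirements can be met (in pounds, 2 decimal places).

£3.78

Let x1 = kg of scrap grade C, x2 = kg of scrap grade B, x3 = kg of scrap grade A, x4 = kg of ferromanganese.
Minimise 0.39x1 + 0.5x2 + 0.6x3 + 2.56x4 subject to:
  4x1 + 3x2 + 2x3 + 9x4 ≥ 16   (silicon)
  0.58x1 + 0.34x2 + 0.2x3 + 0.19x4 ≤ 0.85   (sulfur)
  x1, x2, x3, x4 ≥ 0.
The minimum-cost mix takes nothing from scrap grade B, scrap grade A — only scrap grade C, ferromanganese. There the silicon and sulfur constraints are tight.
So scrap grade C = 1.034 kg, ferromanganese = 1.318 kg.
Total cost: 0.39·1.034 + 2.56·1.318 = 3.7773.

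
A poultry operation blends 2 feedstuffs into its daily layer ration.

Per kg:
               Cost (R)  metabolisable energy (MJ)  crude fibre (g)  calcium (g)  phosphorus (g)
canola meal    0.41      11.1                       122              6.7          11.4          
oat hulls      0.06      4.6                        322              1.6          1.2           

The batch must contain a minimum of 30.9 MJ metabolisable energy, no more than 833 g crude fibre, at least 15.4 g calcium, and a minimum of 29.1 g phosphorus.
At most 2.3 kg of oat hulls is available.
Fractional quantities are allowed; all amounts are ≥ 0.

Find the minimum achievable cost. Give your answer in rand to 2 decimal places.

Let x1 = kg of canola meal, x2 = kg of oat hulls.
Minimise 0.41x1 + 0.06x2 subject to:
  11.1x1 + 4.6x2 ≥ 30.9   (metabolisable energy)
  122x1 + 322x2 ≤ 833   (crude fibre)
  6.7x1 + 1.6x2 ≥ 15.4   (calcium)
  11.4x1 + 1.2x2 ≥ 29.1   (phosphorus)
  x2 ≤ 2.3
  x1, x2 ≥ 0.
Both inputs are positive at the optimum. There the metabolisable energy and phosphorus constraints are tight.
That vertex is x1 = 2.474, x2 = 0.7477.
Hence cost = 0.41·2.474 + 0.06·0.7477 = R1.0592.

R1.06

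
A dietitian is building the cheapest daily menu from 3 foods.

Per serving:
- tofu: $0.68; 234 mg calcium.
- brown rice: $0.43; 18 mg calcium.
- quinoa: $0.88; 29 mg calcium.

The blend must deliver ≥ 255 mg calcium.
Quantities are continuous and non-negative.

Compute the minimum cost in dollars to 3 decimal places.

$0.741

This is a linear program. Let x1 = servings of tofu, x2 = servings of brown rice, x3 = servings of quinoa.
Minimize 0.68x1 + 0.43x2 + 0.88x3 subject to:
  234x1 + 18x2 + 29x3 ≥ 255   (calcium)
  x1, x2, x3 ≥ 0.
The minimum-cost mix takes nothing from brown rice, quinoa — only tofu. Binding constraint: calcium.
Solving gives x1 = 1.09.
Cost = 0.68·1.09 = 0.74120.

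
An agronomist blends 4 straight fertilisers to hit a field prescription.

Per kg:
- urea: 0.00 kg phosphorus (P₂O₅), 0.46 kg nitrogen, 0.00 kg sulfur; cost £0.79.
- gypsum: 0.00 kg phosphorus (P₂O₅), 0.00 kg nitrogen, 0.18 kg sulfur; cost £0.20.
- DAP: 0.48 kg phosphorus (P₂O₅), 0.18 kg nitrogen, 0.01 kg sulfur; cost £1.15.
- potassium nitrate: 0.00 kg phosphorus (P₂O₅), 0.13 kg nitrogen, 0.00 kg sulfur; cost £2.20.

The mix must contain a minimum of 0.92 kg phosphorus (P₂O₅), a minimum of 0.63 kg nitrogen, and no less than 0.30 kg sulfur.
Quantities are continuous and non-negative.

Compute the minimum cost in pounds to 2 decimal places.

£3.01

This is a linear program. Let x1 = kg of urea, x2 = kg of gypsum, x3 = kg of DAP, x4 = kg of potassium nitrate.
min 0.79x1 + 0.2x2 + 1.15x3 + 2.2x4 s.t.:
  0.48x3 ≥ 0.92   (phosphorus (P₂O₅))
  0.46x1 + 0.18x3 + 0.13x4 ≥ 0.63   (nitrogen)
  0.18x2 + 0.01x3 ≥ 0.3   (sulfur)
  x1, x2, x3, x4 ≥ 0.
At the optimum only urea, gypsum, DAP are positive (potassium nitrate = 0). Binding constraints: phosphorus (P₂O₅), nitrogen, sulfur.
Solving gives x1 = 0.6196, x2 = 1.56, x3 = 1.917.
Cost = 0.79·0.6196 + 0.2·1.56 + 1.15·1.917 = 3.0060.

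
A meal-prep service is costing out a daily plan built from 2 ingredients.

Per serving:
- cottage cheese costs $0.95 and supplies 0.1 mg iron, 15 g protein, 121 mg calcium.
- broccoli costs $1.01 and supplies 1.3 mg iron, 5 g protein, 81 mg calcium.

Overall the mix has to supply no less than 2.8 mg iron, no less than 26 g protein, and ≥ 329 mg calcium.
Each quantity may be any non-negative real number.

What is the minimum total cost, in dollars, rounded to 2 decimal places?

This is a linear program. Let x1 = servings of cottage cheese, x2 = servings of broccoli.
Minimize 0.95x1 + 1.01x2 s.t.:
  0.1x1 + 1.3x2 ≥ 2.8   (iron)
  15x1 + 5x2 ≥ 26   (protein)
  121x1 + 81x2 ≥ 329   (calcium)
  x1, x2 ≥ 0.
Both inputs are positive at the optimum. Binding constraints: iron and calcium.
So cottage cheese = 1.347 servings, broccoli = 2.05 servings.
Objective = 0.95·1.347 + 1.01·2.05 = 3.3502.

$3.35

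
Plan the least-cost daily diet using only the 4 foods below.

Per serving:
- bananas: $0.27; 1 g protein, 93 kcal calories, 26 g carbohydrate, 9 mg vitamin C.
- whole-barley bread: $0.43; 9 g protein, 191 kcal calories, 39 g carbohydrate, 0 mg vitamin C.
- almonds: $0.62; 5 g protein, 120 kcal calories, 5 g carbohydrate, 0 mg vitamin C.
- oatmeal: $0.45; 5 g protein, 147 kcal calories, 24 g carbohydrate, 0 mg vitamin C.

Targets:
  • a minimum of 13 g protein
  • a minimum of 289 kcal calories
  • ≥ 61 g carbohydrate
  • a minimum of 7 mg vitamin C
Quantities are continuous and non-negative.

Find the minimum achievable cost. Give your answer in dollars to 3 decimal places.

This is a linear program. Let x1 = servings of bananas, x2 = servings of whole-barley bread, x3 = servings of almonds, x4 = servings of oatmeal.
min 0.27x1 + 0.43x2 + 0.62x3 + 0.45x4 subject to:
  1x1 + 9x2 + 5x3 + 5x4 ≥ 13   (protein)
  93x1 + 191x2 + 120x3 + 147x4 ≥ 289   (calories)
  26x1 + 39x2 + 5x3 + 24x4 ≥ 61   (carbohydrate)
  9x1 ≥ 7   (vitamin C)
  x1, x2, x3, x4 ≥ 0.
The minimum-cost mix takes nothing from almonds, oatmeal — only bananas, whole-barley bread. The protein and vitamin C requirements are met with equality.
That vertex is x1 = 0.7778, x2 = 1.358.
Cost = 0.27·0.7778 + 0.43·1.358 = 0.79395.

$0.794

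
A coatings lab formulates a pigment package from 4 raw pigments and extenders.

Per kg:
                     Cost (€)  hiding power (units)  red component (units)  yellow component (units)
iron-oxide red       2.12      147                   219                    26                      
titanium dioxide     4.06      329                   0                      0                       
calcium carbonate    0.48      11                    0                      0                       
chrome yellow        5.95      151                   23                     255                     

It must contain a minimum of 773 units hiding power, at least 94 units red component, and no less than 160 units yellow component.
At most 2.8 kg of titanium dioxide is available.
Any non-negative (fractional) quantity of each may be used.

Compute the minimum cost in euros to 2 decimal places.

€11.53

Set it up as a linear program. Let x1 = kg of iron-oxide red, x2 = kg of titanium dioxide, x3 = kg of calcium carbonate, x4 = kg of chrome yellow.
Minimize 2.12x1 + 4.06x2 + 0.48x3 + 5.95x4 subject to:
  147x1 + 329x2 + 11x3 + 151x4 ≥ 773   (hiding power)
  219x1 + 23x4 ≥ 94   (red component)
  26x1 + 255x4 ≥ 160   (yellow component)
  x2 ≤ 2.8
  x1, x2, x3, x4 ≥ 0.
The optimal basis is {iron-oxide red, chrome yellow}; titanium dioxide, calcium carbonate drop out. There the hiding power and yellow component constraints are tight.
Solving gives x1 = 5.154, x4 = 0.102.
Hence cost = 2.12·5.154 + 5.95·0.102 = €11.5334.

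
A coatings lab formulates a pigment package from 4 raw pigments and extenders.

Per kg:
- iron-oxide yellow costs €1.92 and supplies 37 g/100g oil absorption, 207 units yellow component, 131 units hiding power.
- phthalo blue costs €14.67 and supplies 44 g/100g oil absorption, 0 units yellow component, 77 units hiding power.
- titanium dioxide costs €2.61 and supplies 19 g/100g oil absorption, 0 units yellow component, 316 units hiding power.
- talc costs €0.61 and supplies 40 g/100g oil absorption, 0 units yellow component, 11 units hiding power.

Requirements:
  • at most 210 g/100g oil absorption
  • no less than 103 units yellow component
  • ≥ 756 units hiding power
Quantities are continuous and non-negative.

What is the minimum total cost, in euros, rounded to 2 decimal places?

€6.66

This is a linear program. Let x1 = kg of iron-oxide yellow, x2 = kg of phthalo blue, x3 = kg of titanium dioxide, x4 = kg of talc.
Minimise 1.92x1 + 14.67x2 + 2.61x3 + 0.61x4 s.t.:
  37x1 + 44x2 + 19x3 + 40x4 ≤ 210   (oil absorption)
  207x1 ≥ 103   (yellow component)
  131x1 + 77x2 + 316x3 + 11x4 ≥ 756   (hiding power)
  x1, x2, x3, x4 ≥ 0.
At the optimum only iron-oxide yellow, titanium dioxide are positive (phthalo blue, talc = 0). There the yellow component and hiding power constraints are tight.
Optimal quantities: iron-oxide yellow = 0.4976 kg, titanium dioxide = 2.186 kg.
Total cost: 1.92·0.4976 + 2.61·2.186 = 6.6609.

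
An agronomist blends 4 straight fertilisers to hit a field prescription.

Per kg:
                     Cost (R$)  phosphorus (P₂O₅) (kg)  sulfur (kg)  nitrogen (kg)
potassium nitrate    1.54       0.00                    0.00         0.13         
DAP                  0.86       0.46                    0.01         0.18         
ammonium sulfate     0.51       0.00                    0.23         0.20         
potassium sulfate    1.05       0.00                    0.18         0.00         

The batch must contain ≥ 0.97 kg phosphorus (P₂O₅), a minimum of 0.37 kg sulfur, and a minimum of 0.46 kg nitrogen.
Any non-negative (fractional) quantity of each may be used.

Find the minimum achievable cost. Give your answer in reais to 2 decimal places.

Let x1 = kg of potassium nitrate, x2 = kg of DAP, x3 = kg of ammonium sulfate, x4 = kg of potassium sulfate.
Minimise 1.54x1 + 0.86x2 + 0.51x3 + 1.05x4 subject to:
  0.46x2 ≥ 0.97   (phosphorus (P₂O₅))
  0.01x2 + 0.23x3 + 0.18x4 ≥ 0.37   (sulfur)
  0.13x1 + 0.18x2 + 0.2x3 ≥ 0.46   (nitrogen)
  x1, x2, x3, x4 ≥ 0.
The optimal basis is {DAP, ammonium sulfate}; potassium nitrate, potassium sulfate drop out. There the phosphorus (P₂O₅) and sulfur constraints are tight.
Optimal quantities: DAP = 2.109 kg, ammonium sulfate = 1.517 kg.
Hence cost = 0.86·2.109 + 0.51·1.517 = R$2.5874.

R$2.59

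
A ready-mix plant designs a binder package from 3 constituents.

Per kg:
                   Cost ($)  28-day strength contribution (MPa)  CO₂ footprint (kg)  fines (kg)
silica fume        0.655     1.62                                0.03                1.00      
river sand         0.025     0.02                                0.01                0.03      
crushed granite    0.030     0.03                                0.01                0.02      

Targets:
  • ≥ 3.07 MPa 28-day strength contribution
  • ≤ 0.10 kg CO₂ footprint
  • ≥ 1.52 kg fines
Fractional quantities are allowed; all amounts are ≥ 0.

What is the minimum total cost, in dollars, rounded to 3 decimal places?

Set it up as a linear program. Let x1 = kg of silica fume, x2 = kg of river sand, x3 = kg of crushed granite.
min 0.655x1 + 0.025x2 + 0.03x3 subject to:
  1.62x1 + 0.02x2 + 0.03x3 ≥ 3.07   (28-day strength contribution)
  0.03x1 + 0.01x2 + 0.01x3 ≤ 0.1   (CO₂ footprint)
  1x1 + 0.03x2 + 0.02x3 ≥ 1.52   (fines)
  x1, x2, x3 ≥ 0.
The optimal basis is {silica fume}; river sand, crushed granite drop out. The 28-day strength contribution requirement is met with equality.
Optimal quantities: silica fume = 1.895 kg.
Cost = 0.655·1.895 = 1.24123.

$1.241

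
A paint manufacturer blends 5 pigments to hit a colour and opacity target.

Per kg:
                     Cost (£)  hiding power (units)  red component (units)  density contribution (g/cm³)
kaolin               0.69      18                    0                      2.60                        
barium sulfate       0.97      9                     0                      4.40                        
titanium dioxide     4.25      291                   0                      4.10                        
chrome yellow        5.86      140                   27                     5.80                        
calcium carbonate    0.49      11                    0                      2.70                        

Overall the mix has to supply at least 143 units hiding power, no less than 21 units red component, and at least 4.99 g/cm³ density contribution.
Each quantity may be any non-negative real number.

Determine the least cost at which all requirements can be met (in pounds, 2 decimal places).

This is a linear program. Let x1 = kg of kaolin, x2 = kg of barium sulfate, x3 = kg of titanium dioxide, x4 = kg of chrome yellow, x5 = kg of calcium carbonate.
Minimise 0.69x1 + 0.97x2 + 4.25x3 + 5.86x4 + 0.49x5 with:
  18x1 + 9x2 + 291x3 + 140x4 + 11x5 ≥ 143   (hiding power)
  27x4 ≥ 21   (red component)
  2.6x1 + 4.4x2 + 4.1x3 + 5.8x4 + 2.7x5 ≥ 4.99   (density contribution)
  x1, x2, x3, x4, x5 ≥ 0.
The cheapest feasible vertex uses only titanium dioxide, chrome yellow; kaolin, barium sulfate, calcium carbonate are not used. There the hiding power and red component constraints are tight.
Solving gives x3 = 0.1172, x4 = 0.7778.
Cost = 4.25·0.1172 + 5.86·0.7778 = 5.0560.

£5.06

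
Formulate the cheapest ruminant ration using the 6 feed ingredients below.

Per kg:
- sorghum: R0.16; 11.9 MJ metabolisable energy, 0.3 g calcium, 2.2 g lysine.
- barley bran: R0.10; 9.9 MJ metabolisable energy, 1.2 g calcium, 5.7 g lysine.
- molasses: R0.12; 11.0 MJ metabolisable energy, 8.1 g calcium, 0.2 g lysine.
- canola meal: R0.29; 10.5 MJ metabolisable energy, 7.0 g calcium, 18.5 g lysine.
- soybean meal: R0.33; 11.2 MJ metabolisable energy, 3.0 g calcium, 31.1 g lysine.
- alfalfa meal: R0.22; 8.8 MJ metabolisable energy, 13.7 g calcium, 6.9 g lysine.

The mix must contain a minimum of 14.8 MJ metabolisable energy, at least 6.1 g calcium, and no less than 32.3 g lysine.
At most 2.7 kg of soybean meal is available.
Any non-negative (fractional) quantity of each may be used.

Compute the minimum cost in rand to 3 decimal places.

R0.383

Let x1 = kg of sorghum, x2 = kg of barley bran, x3 = kg of molasses, x4 = kg of canola meal, x5 = kg of soybean meal, x6 = kg of alfalfa meal.
Minimise 0.16x1 + 0.1x2 + 0.12x3 + 0.29x4 + 0.33x5 + 0.22x6 subject to:
  11.9x1 + 9.9x2 + 11x3 + 10.5x4 + 11.2x5 + 8.8x6 ≥ 14.8   (metabolisable energy)
  0.3x1 + 1.2x2 + 8.1x3 + 7x4 + 3x5 + 13.7x6 ≥ 6.1   (calcium)
  2.2x1 + 5.7x2 + 0.2x3 + 18.5x4 + 31.1x5 + 6.9x6 ≥ 32.3   (lysine)
  x5 ≤ 2.7
  x1, x2, x3, x4, x5, x6 ≥ 0.
At the optimum only molasses, soybean meal, alfalfa meal are positive (sorghum, barley bran, canola meal = 0). There the metabolisable energy, calcium, lysine constraints are tight.
Solving gives x3 = 0.2455, x5 = 1.02, x6 = 0.07672.
Cost = 0.12·0.2455 + 0.33·1.02 + 0.22·0.07672 = 0.38294.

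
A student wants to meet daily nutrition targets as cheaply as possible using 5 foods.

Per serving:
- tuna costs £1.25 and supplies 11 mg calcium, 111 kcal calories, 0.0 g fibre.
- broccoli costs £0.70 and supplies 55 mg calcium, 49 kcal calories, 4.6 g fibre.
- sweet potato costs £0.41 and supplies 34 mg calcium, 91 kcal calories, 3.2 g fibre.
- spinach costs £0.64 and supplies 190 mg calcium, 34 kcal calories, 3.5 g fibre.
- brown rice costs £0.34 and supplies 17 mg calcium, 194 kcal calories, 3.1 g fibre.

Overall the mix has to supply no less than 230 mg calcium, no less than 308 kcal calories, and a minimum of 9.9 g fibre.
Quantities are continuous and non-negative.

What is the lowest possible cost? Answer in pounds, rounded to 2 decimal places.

£1.35

Set it up as a linear program. Let x1 = servings of tuna, x2 = servings of broccoli, x3 = servings of sweet potato, x4 = servings of spinach, x5 = servings of brown rice.
Minimize 1.25x1 + 0.7x2 + 0.41x3 + 0.64x4 + 0.34x5 subject to:
  11x1 + 55x2 + 34x3 + 190x4 + 17x5 ≥ 230   (calcium)
  111x1 + 49x2 + 91x3 + 34x4 + 194x5 ≥ 308   (calories)
  4.6x2 + 3.2x3 + 3.5x4 + 3.1x5 ≥ 9.9   (fibre)
  x1, x2, x3, x4, x5 ≥ 0.
The minimum-cost mix takes nothing from tuna, broccoli, sweet potato — only spinach, brown rice. Binding constraints: calcium and fibre.
Optimal quantities: spinach = 1.029 servings, brown rice = 2.032 servings.
Cost = 0.64·1.029 + 0.34·2.032 = 1.3494.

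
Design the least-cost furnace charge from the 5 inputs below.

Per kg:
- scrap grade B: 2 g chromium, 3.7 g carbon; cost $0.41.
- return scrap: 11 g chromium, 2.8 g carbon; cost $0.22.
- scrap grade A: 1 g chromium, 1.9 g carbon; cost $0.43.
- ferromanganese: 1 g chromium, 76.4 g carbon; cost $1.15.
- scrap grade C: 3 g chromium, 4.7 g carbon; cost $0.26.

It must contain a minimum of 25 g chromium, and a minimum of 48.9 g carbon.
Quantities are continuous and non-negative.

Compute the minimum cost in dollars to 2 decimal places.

Let x1 = kg of scrap grade B, x2 = kg of return scrap, x3 = kg of scrap grade A, x4 = kg of ferromanganese, x5 = kg of scrap grade C.
Minimize 0.41x1 + 0.22x2 + 0.43x3 + 1.15x4 + 0.26x5 s.t.:
  2x1 + 11x2 + 1x3 + 1x4 + 3x5 ≥ 25   (chromium)
  3.7x1 + 2.8x2 + 1.9x3 + 76.4x4 + 4.7x5 ≥ 48.9   (carbon)
  x1, x2, x3, x4, x5 ≥ 0.
The minimum-cost mix takes nothing from scrap grade B, scrap grade A, scrap grade C — only return scrap, ferromanganese. The chromium and carbon requirements are met with equality.
So return scrap = 2.222 kg, ferromanganese = 0.5586 kg.
Hence cost = 0.22·2.222 + 1.15·0.5586 = $1.1312.

$1.13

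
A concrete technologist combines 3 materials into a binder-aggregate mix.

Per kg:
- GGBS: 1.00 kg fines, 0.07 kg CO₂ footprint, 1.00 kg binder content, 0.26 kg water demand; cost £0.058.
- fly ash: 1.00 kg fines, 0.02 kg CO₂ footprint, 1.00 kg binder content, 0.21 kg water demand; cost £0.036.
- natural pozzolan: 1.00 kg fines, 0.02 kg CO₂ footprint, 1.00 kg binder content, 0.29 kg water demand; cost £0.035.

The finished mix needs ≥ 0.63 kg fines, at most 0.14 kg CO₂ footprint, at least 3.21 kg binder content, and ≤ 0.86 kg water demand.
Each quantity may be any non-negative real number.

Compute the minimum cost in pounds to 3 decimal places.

Treat it as an LP. Let x1 = kg of GGBS, x2 = kg of fly ash, x3 = kg of natural pozzolan.
Minimize 0.058x1 + 0.036x2 + 0.035x3 s.t.:
  1x1 + 1x2 + 1x3 ≥ 0.63   (fines)
  0.07x1 + 0.02x2 + 0.02x3 ≤ 0.14   (CO₂ footprint)
  1x1 + 1x2 + 1x3 ≥ 3.21   (binder content)
  0.26x1 + 0.21x2 + 0.29x3 ≤ 0.86   (water demand)
  x1, x2, x3 ≥ 0.
The minimum-cost mix takes nothing from GGBS — only fly ash, natural pozzolan. Binding constraints: binder content and water demand.
Solving gives x2 = 0.8862, x3 = 2.324.
Cost = 0.036·0.8862 + 0.035·2.324 = 0.11324.

£0.113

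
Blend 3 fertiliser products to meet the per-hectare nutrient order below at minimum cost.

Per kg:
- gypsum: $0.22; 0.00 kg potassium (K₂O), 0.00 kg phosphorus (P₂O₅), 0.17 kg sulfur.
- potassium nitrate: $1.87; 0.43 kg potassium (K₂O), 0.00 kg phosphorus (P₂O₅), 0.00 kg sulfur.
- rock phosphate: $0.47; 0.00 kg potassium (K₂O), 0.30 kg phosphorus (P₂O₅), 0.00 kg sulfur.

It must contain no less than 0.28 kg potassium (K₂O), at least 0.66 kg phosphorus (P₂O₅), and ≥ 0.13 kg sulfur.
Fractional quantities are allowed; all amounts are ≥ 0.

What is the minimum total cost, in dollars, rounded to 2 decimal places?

Treat it as an LP. Let x1 = kg of gypsum, x2 = kg of potassium nitrate, x3 = kg of rock phosphate.
Minimize 0.22x1 + 1.87x2 + 0.47x3 with:
  0.43x2 ≥ 0.28   (potassium (K₂O))
  0.3x3 ≥ 0.66   (phosphorus (P₂O₅))
  0.17x1 ≥ 0.13   (sulfur)
  x1, x2, x3 ≥ 0.
All 3 inputs are positive at the optimum. Binding constraints: potassium (K₂O), phosphorus (P₂O₅), sulfur.
Optimal quantities: gypsum = 0.7647 kg, potassium nitrate = 0.6512 kg, rock phosphate = 2.2 kg.
Cost = 0.22·0.7647 + 1.87·0.6512 + 0.47·2.2 = 2.4200.

$2.42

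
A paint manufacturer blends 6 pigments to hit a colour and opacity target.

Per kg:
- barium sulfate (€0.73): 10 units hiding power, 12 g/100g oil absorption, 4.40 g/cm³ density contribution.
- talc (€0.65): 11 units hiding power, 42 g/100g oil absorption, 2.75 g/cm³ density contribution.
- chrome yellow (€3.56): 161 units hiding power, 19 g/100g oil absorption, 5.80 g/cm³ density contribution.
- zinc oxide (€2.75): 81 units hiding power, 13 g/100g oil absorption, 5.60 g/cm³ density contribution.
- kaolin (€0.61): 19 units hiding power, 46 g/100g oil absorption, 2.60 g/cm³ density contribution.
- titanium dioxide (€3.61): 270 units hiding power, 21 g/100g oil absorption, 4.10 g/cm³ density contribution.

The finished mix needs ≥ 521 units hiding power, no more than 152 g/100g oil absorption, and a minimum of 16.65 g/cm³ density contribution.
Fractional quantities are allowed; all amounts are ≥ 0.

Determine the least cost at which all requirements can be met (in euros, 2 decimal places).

€8.19

Let x1 = kg of barium sulfate, x2 = kg of talc, x3 = kg of chrome yellow, x4 = kg of zinc oxide, x5 = kg of kaolin, x6 = kg of titanium dioxide.
Minimise 0.73x1 + 0.65x2 + 3.56x3 + 2.75x4 + 0.61x5 + 3.61x6 s.t.:
  10x1 + 11x2 + 161x3 + 81x4 + 19x5 + 270x6 ≥ 521   (hiding power)
  12x1 + 42x2 + 19x3 + 13x4 + 46x5 + 21x6 ≤ 152   (oil absorption)
  4.4x1 + 2.75x2 + 5.8x3 + 5.6x4 + 2.6x5 + 4.1x6 ≥ 16.65   (density contribution)
  x1, x2, x3, x4, x5, x6 ≥ 0.
At the optimum only barium sulfate, titanium dioxide are positive (talc, chrome yellow, zinc oxide, kaolin = 0). Binding constraints: hiding power and density contribution.
That vertex is x1 = 2.057, x6 = 1.853.
Objective = 0.73·2.057 + 3.61·1.853 = 8.1909.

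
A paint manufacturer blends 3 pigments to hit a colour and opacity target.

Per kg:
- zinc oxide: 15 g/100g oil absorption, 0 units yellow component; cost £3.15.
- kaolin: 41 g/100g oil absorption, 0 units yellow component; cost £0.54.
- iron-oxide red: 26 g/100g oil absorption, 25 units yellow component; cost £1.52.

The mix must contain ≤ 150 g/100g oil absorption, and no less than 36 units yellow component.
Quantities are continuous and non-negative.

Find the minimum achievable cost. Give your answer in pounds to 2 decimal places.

Set it up as a linear program. Let x1 = kg of zinc oxide, x2 = kg of kaolin, x3 = kg of iron-oxide red.
Minimize 3.15x1 + 0.54x2 + 1.52x3 s.t.:
  15x1 + 41x2 + 26x3 ≤ 150   (oil absorption)
  25x3 ≥ 36   (yellow component)
  x1, x2, x3 ≥ 0.
The optimal basis is {iron-oxide red}; zinc oxide, kaolin drop out. The yellow component requirement is met with equality.
Solving gives x3 = 1.44.
Cost = 1.52·1.44 = 2.1888.

£2.19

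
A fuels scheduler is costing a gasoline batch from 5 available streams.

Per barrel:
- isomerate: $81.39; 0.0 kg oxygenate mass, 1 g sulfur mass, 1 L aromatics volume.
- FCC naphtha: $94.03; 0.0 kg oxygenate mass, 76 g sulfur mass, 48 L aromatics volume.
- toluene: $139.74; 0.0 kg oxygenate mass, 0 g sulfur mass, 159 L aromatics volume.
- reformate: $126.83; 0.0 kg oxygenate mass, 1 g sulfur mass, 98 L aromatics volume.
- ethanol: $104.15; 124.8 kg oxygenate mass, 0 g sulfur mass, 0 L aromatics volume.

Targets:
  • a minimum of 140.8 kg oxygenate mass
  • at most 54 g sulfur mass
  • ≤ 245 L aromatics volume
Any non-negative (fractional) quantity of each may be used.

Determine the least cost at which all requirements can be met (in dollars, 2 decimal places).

Treat it as an LP. Let x1 = barrels of isomerate, x2 = barrels of FCC naphtha, x3 = barrels of toluene, x4 = barrels of reformate, x5 = barrels of ethanol.
Minimize 81.39x1 + 94.03x2 + 139.74x3 + 126.83x4 + 104.15x5 with:
  124.8x5 ≥ 140.8   (oxygenate mass)
  1x1 + 76x2 + 1x4 ≤ 54   (sulfur mass)
  1x1 + 48x2 + 159x3 + 98x4 ≤ 245   (aromatics volume)
  x1, x2, x3, x4, x5 ≥ 0.
The cheapest feasible vertex uses only ethanol; isomerate, FCC naphtha, toluene, reformate are not used. There the oxygenate mass constraint is tight.
Optimal quantities: ethanol = 1.1282 barrels.
Objective = 104.15·1.1282 = 117.5020.

$117.50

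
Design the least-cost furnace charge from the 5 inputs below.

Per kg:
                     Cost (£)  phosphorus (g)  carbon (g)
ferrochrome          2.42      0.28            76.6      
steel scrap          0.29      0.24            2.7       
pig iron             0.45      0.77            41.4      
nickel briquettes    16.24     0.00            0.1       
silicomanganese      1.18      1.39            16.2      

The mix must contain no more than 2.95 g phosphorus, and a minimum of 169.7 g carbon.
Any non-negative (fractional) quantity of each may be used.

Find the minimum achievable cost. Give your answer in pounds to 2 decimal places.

This is a linear program. Let x1 = kg of ferrochrome, x2 = kg of steel scrap, x3 = kg of pig iron, x4 = kg of nickel briquettes, x5 = kg of silicomanganese.
Minimise 2.42x1 + 0.29x2 + 0.45x3 + 16.24x4 + 1.18x5 with:
  0.28x1 + 0.24x2 + 0.77x3 + 1.39x5 ≤ 2.95   (phosphorus)
  76.6x1 + 2.7x2 + 41.4x3 + 0.1x4 + 16.2x5 ≥ 169.7   (carbon)
  x1, x2, x3, x4, x5 ≥ 0.
The cheapest feasible vertex uses only ferrochrome, pig iron; steel scrap, nickel briquettes, silicomanganese are not used. There the phosphorus and carbon constraints are tight.
That vertex is x1 = 0.1802, x3 = 3.766.
Hence cost = 2.42·0.1802 + 0.45·3.766 = £2.1308.

£2.13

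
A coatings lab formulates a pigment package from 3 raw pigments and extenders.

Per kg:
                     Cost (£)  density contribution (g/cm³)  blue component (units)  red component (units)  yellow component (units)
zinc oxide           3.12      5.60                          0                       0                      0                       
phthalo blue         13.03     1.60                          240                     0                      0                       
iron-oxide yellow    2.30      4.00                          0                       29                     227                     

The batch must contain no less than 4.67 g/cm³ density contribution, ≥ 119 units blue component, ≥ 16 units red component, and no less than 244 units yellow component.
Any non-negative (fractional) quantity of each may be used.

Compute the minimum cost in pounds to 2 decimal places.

£8.93

This is a linear program. Let x1 = kg of zinc oxide, x2 = kg of phthalo blue, x3 = kg of iron-oxide yellow.
min 3.12x1 + 13.03x2 + 2.3x3 subject to:
  5.6x1 + 1.6x2 + 4x3 ≥ 4.67   (density contribution)
  240x2 ≥ 119   (blue component)
  29x3 ≥ 16   (red component)
  227x3 ≥ 244   (yellow component)
  x1, x2, x3 ≥ 0.
The optimal basis is {phthalo blue, iron-oxide yellow}; zinc oxide drops out. There the blue component and yellow component constraints are tight.
Solving gives x2 = 0.4958, x3 = 1.075.
Cost = 13.03·0.4958 + 2.3·1.075 = 8.9328.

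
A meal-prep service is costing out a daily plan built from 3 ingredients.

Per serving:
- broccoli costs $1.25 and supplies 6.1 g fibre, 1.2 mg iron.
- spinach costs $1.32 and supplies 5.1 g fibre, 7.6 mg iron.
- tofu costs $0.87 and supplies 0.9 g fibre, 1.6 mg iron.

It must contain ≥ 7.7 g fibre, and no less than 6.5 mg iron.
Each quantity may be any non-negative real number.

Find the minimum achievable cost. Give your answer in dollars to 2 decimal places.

Let x1 = servings of broccoli, x2 = servings of spinach, x3 = servings of tofu.
Minimize 1.25x1 + 1.32x2 + 0.87x3 s.t.:
  6.1x1 + 5.1x2 + 0.9x3 ≥ 7.7   (fibre)
  1.2x1 + 7.6x2 + 1.6x3 ≥ 6.5   (iron)
  x1, x2, x3 ≥ 0.
At the optimum only broccoli, spinach are positive (tofu = 0). There the fibre and iron constraints are tight.
So broccoli = 0.6305 servings, spinach = 0.7557 servings.
Objective = 1.25·0.6305 + 1.32·0.7557 = 1.7856.

$1.79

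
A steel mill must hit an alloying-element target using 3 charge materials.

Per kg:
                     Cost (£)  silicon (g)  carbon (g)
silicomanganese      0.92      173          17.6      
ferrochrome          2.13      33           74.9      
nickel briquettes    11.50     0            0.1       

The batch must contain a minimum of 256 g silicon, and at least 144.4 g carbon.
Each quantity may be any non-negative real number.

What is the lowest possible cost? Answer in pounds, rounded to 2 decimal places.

Let x1 = kg of silicomanganese, x2 = kg of ferrochrome, x3 = kg of nickel briquettes.
min 0.92x1 + 2.13x2 + 11.5x3 with:
  173x1 + 33x2 ≥ 256   (silicon)
  17.6x1 + 74.9x2 + 0.1x3 ≥ 144.4   (carbon)
  x1, x2, x3 ≥ 0.
The optimal basis is {silicomanganese, ferrochrome}; nickel briquettes drops out. There the silicon and carbon constraints are tight.
That vertex is x1 = 1.164, x2 = 1.654.
Total cost: 0.92·1.164 + 2.13·1.654 = 4.5939.

£4.59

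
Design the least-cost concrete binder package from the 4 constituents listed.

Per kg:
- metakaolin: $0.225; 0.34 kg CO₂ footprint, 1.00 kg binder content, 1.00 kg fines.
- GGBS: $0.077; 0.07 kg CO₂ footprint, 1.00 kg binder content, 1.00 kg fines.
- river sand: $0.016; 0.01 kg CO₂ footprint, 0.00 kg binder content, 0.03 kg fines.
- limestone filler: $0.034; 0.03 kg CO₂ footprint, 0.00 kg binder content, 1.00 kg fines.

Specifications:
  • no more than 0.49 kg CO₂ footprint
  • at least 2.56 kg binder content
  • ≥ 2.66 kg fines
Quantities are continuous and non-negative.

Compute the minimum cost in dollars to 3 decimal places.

$0.201

Let x1 = kg of metakaolin, x2 = kg of GGBS, x3 = kg of river sand, x4 = kg of limestone filler.
Minimise 0.225x1 + 0.077x2 + 0.016x3 + 0.034x4 subject to:
  0.34x1 + 0.07x2 + 0.01x3 + 0.03x4 ≤ 0.49   (CO₂ footprint)
  1x1 + 1x2 ≥ 2.56   (binder content)
  1x1 + 1x2 + 0.03x3 + 1x4 ≥ 2.66   (fines)
  x1, x2, x3, x4 ≥ 0.
The optimal basis is {GGBS, limestone filler}; metakaolin, river sand drop out. Binding constraints: binder content and fines.
Solving gives x2 = 2.56, x4 = 0.1.
Hence cost = 0.077·2.56 + 0.034·0.1 = $0.20052.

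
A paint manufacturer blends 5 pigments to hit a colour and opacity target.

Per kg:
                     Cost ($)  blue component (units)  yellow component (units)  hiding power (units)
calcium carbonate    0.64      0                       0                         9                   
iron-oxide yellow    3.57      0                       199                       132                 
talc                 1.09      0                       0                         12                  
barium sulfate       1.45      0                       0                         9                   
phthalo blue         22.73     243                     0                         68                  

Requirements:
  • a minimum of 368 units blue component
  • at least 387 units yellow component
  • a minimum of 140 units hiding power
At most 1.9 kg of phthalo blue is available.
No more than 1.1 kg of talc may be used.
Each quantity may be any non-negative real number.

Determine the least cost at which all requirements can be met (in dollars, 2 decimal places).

$41.37

Let x1 = kg of calcium carbonate, x2 = kg of iron-oxide yellow, x3 = kg of talc, x4 = kg of barium sulfate, x5 = kg of phthalo blue.
Minimize 0.64x1 + 3.57x2 + 1.09x3 + 1.45x4 + 22.73x5 s.t.:
  243x5 ≥ 368   (blue component)
  199x2 ≥ 387   (yellow component)
  9x1 + 132x2 + 12x3 + 9x4 + 68x5 ≥ 140   (hiding power)
  x5 ≤ 1.9
  x3 ≤ 1.1
  x1, x2, x3, x4, x5 ≥ 0.
The cheapest feasible vertex uses only iron-oxide yellow, phthalo blue; calcium carbonate, talc, barium sulfate are not used. The blue component and yellow component requirements are met with equality.
Optimal quantities: iron-oxide yellow = 1.944724 kg, phthalo blue = 1.514403 kg.
Hence cost = 3.57·1.944724 + 22.73·1.514403 = $41.36504.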